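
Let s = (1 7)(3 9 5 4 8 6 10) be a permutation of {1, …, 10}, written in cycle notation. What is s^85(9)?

5

9 lies in the 7-cycle (3 9 5 4 8 6 10).
Since the cycle has length 7, s^85 acts on it the same as s^1 (85 mod 7 = 1).
Advancing 1 step from 9: 9 → 5.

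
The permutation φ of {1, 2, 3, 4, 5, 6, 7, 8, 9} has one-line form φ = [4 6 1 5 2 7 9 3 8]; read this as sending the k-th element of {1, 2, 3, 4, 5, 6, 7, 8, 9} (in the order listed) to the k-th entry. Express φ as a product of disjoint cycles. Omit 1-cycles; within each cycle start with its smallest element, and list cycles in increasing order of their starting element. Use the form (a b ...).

Iterating φ from 1 gives 1 → 4 → 5 → 2 → 6 → 7 → 9 → 8 → 3 → 1; that is the 9-cycle (1 4 5 2 6 7 9 8 3).
Continuing from each remaining unvisited element yields (1 4 5 2 6 7 9 8 3).

(1 4 5 2 6 7 9 8 3)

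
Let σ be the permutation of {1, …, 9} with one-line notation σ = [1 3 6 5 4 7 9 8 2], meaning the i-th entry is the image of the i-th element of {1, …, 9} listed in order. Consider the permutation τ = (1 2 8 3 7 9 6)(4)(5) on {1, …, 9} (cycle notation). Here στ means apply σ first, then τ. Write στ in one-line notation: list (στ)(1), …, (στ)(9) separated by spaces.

2 7 1 5 4 9 6 3 8

For each element, apply σ then τ: 1 → 1 → 2; 2 → 3 → 7; 3 → 6 → 1; 4 → 5 → 5; 5 → 4 → 4; 6 → 7 → 9; 7 → 9 → 6; 8 → 8 → 3; 9 → 2 → 8.
So στ in one-line form is 2 7 1 5 4 9 6 3 8.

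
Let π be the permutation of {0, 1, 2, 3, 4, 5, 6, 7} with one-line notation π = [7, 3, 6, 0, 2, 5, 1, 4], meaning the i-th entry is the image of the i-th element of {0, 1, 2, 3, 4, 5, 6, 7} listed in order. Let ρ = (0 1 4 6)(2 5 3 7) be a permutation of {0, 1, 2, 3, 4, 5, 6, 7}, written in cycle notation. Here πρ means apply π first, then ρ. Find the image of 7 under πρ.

6

(πρ)(7) = ρ(π(7)). π(7) = 4, then ρ(4) = 6. So (πρ)(7) = 6.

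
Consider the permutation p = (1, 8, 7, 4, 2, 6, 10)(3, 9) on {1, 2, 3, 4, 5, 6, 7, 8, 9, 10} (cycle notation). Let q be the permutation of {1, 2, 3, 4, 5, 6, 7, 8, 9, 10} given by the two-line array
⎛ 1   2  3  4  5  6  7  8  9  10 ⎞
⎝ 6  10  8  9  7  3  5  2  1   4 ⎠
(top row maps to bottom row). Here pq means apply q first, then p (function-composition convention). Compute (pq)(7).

5

First apply q: q(7) = 5, then p(5) = 5. Thus (pq)(7) = 5.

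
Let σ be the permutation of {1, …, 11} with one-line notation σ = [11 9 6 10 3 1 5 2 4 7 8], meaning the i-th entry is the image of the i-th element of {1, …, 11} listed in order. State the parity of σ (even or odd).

even

In disjoint-cycle form the cycle lengths are 11.
A cycle of length ℓ contributes ℓ−1 transpositions, so σ is a product of 10 transpositions — even.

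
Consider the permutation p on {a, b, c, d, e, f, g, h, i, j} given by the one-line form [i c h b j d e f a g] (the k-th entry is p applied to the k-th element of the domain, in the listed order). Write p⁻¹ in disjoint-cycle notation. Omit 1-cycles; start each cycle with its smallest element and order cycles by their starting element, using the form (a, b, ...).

First write p in disjoint cycles: (a, i)(b, c, h, f, d)(e, j, g).
The inverse reverses every cycle; in canonical form, p⁻¹ = (a, i)(b, d, f, h, c)(e, g, j).

(a, i)(b, d, f, h, c)(e, g, j)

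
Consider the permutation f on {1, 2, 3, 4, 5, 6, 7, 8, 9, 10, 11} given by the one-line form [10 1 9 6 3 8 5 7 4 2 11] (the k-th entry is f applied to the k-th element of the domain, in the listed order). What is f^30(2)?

2

Tracing 2 → 1 → … returns to 2 after 3 steps, so 2 lies in a 3-cycle (1 10 2).
Powers repeat with period 3 on this cycle, and 30 mod 3 = 0, so f^30(2) = f^0(2).
So f^30(2) = 2.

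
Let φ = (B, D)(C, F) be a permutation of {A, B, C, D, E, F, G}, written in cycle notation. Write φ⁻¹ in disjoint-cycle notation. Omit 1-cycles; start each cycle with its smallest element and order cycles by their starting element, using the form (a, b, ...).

(B, D)(C, F)

Inverting a permutation written in cycle notation just reverses the order within every cycle.
After reversing and putting each cycle's least element first, φ⁻¹ = (B, D)(C, F).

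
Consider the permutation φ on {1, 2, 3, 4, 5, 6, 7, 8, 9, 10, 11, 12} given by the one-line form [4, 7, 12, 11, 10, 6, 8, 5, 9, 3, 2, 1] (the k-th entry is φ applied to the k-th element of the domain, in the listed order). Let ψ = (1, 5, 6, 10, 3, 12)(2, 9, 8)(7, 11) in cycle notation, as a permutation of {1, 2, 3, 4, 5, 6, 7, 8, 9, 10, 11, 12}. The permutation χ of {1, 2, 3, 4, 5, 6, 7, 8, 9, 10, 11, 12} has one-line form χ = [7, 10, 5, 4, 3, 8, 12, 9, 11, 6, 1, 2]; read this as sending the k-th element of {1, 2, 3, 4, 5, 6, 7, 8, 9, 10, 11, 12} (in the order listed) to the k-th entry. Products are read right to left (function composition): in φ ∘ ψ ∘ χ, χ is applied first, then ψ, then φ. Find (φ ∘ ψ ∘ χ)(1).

Apply the permutations in order: χ(1) = 7, then ψ(7) = 11, then φ(11) = 2. So (φ ∘ ψ ∘ χ)(1) = 2.

2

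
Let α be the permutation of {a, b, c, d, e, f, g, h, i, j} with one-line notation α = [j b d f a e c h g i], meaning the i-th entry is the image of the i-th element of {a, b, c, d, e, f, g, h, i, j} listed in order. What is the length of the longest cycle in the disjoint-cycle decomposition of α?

8

Decomposing into disjoint cycles gives (a, j, i, g, c, d, f, e); the longest has length 8.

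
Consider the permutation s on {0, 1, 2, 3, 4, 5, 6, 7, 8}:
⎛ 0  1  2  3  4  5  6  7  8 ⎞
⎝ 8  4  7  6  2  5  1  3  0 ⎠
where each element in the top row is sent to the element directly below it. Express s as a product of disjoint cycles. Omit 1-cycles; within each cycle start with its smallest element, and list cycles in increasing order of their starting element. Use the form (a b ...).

(0 8)(1 4 2 7 3 6)

Iterating s from 0 gives 0 → 8 → 0; that is the 2-cycle (0 8).
Repeating from the next unused element and collecting all non-trivial cycles gives (0 8)(1 4 2 7 3 6).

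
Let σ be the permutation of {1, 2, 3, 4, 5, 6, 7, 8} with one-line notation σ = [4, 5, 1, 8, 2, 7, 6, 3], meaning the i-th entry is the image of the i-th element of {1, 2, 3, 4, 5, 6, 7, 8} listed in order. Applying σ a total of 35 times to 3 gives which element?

Tracing 3 → 1 → … returns to 3 after 4 steps, so 3 lies in a 4-cycle (1, 4, 8, 3).
Since the cycle has length 4, σ^35 acts on it the same as σ^3 (35 mod 4 = 3).
Stepping 3 places around the cycle: 3 → 1 → 4 → 8.

8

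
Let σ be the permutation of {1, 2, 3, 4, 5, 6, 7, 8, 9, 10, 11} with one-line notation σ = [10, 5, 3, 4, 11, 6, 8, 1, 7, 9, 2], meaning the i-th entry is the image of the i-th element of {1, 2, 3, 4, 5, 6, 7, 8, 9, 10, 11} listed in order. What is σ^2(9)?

8

Tracing 9 → 7 → … returns to 9 after 5 steps, so 9 lies in a 5-cycle (1, 10, 9, 7, 8).
Stepping 2 places around the cycle: 9 → 7 → 8.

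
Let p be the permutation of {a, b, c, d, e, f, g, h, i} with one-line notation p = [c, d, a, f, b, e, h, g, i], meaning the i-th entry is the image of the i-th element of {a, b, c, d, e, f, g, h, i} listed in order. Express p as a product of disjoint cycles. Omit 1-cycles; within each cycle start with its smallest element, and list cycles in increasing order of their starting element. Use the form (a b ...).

From a: a → c → a, closing the cycle (a c).
Continuing from each remaining unvisited element yields (a c)(b d f e)(g h).

(a c)(b d f e)(g h)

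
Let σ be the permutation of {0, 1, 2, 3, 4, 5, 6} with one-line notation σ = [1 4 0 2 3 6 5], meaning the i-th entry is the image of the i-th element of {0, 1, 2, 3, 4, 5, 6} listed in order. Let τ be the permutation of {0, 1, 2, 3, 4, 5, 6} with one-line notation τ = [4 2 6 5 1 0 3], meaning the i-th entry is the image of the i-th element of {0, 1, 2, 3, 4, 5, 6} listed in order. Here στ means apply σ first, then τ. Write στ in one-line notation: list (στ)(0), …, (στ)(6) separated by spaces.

2 1 4 6 5 3 0

(στ)(x) = τ(σ(x)). Computing each image: τ(σ(0)) = τ(1) = 2, τ(σ(1)) = τ(4) = 1, τ(σ(2)) = τ(0) = 4, τ(σ(3)) = τ(2) = 6, τ(σ(4)) = τ(3) = 5, τ(σ(5)) = τ(6) = 3, τ(σ(6)) = τ(5) = 0.
Hence στ = [2 1 4 6 5 3 0].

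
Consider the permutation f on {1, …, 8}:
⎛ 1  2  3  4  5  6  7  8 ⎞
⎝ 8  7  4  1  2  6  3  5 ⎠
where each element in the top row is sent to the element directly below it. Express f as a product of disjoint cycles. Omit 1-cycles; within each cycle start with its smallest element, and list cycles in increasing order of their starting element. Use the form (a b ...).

Start at 1 and follow images: 1 → 8 → 5 → 2 → 7 → 3 → 4 → 1, giving the cycle (1 8 5 2 7 3 4).
Continuing from each remaining unvisited element yields (1 8 5 2 7 3 4).

(1 8 5 2 7 3 4)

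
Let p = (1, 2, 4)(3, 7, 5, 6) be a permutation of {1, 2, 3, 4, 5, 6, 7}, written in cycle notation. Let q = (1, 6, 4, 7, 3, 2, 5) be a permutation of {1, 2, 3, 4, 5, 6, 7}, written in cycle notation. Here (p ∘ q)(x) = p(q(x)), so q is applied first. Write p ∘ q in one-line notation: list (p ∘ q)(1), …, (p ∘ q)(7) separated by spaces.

3 6 4 5 2 1 7

Chase each element through q then p: 1 → 6 → 3; 2 → 5 → 6; 3 → 2 → 4; 4 → 7 → 5; 5 → 1 → 2; 6 → 4 → 1; 7 → 3 → 7.
So p ∘ q in one-line form is 3 6 4 5 2 1 7.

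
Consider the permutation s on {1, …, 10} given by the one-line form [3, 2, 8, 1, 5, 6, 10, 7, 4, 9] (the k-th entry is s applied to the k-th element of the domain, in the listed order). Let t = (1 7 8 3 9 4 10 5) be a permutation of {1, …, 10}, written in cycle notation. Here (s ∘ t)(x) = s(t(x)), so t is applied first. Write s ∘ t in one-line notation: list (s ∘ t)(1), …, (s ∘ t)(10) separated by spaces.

Chase each element through t then s: 1 → 7 → 10; 2 → 2 → 2; 3 → 9 → 4; 4 → 10 → 9; 5 → 1 → 3; 6 → 6 → 6; 7 → 8 → 7; 8 → 3 → 8; 9 → 4 → 1; 10 → 5 → 5.
So s ∘ t in one-line form is 10 2 4 9 3 6 7 8 1 5.

10 2 4 9 3 6 7 8 1 5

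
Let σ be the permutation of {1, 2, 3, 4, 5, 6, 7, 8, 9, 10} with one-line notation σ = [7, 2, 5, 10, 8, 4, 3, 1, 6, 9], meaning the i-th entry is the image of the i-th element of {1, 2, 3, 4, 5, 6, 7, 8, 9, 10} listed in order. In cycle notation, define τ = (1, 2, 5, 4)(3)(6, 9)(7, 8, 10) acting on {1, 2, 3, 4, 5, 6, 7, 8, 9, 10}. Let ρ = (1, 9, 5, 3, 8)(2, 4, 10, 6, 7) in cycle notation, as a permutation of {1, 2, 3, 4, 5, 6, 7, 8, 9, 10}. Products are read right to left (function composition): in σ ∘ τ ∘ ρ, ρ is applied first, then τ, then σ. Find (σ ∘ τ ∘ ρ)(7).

8

Apply the permutations in order: ρ(7) = 2, then τ(2) = 5, then σ(5) = 8. So (σ ∘ τ ∘ ρ)(7) = 8.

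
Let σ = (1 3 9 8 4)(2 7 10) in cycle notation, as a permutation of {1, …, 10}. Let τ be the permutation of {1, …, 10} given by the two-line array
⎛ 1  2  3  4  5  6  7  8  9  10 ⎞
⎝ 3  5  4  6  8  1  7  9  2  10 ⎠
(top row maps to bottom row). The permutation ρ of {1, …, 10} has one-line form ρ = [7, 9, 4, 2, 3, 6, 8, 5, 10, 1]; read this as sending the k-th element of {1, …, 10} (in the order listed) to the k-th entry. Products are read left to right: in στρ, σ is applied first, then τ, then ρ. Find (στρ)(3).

Chase 3: σ(3) = 9; τ(9) = 2; ρ(2) = 9. Hence (στρ)(3) = 9.

9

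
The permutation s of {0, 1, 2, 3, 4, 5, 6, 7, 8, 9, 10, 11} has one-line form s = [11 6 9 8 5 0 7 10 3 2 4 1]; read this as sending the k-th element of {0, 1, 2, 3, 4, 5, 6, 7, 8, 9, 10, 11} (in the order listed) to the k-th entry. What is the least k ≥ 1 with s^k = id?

8

The disjoint-cycle form of s has cycle lengths 8, 2, 2.
The order is lcm(8, 2, 2) = 8.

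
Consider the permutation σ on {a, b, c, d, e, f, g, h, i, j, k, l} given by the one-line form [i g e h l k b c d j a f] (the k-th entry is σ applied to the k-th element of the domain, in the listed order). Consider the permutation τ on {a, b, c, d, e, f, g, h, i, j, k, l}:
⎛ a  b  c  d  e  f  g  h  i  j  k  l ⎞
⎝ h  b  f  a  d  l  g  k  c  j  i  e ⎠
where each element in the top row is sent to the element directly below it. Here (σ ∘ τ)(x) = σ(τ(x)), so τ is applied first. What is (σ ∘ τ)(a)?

τ(a) = h, then σ(h) = c; composing gives (σ ∘ τ)(a) = c.

c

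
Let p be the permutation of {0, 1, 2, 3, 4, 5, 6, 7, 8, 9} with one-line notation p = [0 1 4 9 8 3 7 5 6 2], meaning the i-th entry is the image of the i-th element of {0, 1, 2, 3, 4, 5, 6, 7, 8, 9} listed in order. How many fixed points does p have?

2

The fixed points (elements with p(x) = x) are {0, 1}, so there are 2.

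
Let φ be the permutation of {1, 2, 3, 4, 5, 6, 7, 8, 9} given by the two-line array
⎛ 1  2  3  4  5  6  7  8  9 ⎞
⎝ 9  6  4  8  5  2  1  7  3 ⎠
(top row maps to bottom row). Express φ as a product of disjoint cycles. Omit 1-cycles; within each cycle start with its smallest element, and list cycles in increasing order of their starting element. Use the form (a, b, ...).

(1, 9, 3, 4, 8, 7)(2, 6)

Start at 1 and follow images: 1 → 9 → 3 → 4 → 8 → 7 → 1, giving the cycle (1, 9, 3, 4, 8, 7).
Repeating from the next unused element and collecting all non-trivial cycles gives (1, 9, 3, 4, 8, 7)(2, 6).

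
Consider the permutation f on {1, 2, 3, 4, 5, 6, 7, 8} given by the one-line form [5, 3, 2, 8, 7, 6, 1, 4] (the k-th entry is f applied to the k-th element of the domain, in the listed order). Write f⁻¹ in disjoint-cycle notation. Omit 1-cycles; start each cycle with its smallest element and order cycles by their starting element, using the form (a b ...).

(1 7 5)(2 3)(4 8)

The cycle decomposition of f is (1 5 7)(2 3)(4 8).
The inverse reverses every cycle; in canonical form, f⁻¹ = (1 7 5)(2 3)(4 8).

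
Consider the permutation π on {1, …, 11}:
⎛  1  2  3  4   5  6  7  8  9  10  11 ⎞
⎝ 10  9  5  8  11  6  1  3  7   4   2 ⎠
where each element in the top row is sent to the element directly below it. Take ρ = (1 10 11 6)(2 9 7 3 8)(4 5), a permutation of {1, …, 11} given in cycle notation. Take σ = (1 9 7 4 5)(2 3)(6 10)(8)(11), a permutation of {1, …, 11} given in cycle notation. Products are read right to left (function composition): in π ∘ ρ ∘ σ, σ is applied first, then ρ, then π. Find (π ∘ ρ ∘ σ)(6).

Chase 6: σ(6) = 10; ρ(10) = 11; π(11) = 2. Hence (π ∘ ρ ∘ σ)(6) = 2.

2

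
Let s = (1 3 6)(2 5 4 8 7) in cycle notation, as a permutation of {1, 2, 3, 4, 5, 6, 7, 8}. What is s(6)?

6 appears in (1 3 6); the next entry (wrapping around) is 1.

1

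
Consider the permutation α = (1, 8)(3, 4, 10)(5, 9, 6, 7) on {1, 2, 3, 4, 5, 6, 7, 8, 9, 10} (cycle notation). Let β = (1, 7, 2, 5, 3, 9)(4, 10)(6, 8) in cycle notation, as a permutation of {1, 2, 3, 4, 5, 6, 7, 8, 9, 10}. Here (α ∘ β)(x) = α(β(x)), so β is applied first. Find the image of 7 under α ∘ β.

(α ∘ β)(7) = α(β(7)). β(7) = 2, then α(2) = 2. So (α ∘ β)(7) = 2.

2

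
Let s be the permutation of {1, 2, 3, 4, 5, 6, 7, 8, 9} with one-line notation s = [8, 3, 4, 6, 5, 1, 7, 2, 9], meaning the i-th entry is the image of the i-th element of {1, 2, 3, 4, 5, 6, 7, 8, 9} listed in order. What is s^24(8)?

8

Tracing 8 → 2 → … returns to 8 after 6 steps, so 8 lies in a 6-cycle (1, 8, 2, 3, 4, 6).
Powers repeat with period 6 on this cycle, and 24 mod 6 = 0, so s^24(8) = s^0(8).
So s^24(8) = 8.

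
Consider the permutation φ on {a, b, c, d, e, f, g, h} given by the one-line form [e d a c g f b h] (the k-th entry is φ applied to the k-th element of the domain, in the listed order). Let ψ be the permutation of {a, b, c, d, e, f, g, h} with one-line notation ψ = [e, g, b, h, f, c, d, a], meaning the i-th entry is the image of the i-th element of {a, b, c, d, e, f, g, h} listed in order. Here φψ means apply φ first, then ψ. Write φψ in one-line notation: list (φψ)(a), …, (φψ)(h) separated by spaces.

f h e b d c g a

For each element, apply φ then ψ: a → e → f; b → d → h; c → a → e; d → c → b; e → g → d; f → f → c; g → b → g; h → h → a.
Collecting the images, φψ = [f h e b d c g a].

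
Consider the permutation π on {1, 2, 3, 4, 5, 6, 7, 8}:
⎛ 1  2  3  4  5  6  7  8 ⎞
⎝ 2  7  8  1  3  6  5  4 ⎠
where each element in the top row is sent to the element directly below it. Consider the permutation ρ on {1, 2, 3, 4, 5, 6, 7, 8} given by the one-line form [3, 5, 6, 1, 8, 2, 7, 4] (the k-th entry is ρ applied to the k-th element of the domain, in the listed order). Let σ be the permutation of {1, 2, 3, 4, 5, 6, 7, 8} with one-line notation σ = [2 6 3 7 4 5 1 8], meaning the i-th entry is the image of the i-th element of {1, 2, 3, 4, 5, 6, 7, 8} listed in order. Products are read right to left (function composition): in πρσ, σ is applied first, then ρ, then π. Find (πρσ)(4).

Chase 4: σ(4) = 7; ρ(7) = 7; π(7) = 5. Hence (πρσ)(4) = 5.

5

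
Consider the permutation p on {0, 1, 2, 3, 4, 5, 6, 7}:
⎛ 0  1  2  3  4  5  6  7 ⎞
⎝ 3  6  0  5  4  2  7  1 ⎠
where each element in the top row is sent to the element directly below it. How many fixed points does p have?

1

The fixed points (elements with p(x) = x) are {4}, so there is 1.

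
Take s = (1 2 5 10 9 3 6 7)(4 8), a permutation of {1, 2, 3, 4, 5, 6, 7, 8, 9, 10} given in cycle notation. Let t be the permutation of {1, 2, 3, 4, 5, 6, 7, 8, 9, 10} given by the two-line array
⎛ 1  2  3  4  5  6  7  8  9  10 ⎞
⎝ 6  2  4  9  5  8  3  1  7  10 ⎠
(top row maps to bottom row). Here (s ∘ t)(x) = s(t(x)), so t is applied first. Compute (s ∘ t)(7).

6

First apply t: t(7) = 3, then s(3) = 6. Thus (s ∘ t)(7) = 6.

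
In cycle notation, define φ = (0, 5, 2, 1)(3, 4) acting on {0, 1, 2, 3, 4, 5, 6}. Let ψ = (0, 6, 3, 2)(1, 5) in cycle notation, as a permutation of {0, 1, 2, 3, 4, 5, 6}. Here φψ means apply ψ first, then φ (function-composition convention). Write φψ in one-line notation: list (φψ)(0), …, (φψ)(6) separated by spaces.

(φψ)(x) = φ(ψ(x)). Computing each image: φ(ψ(0)) = φ(6) = 6, φ(ψ(1)) = φ(5) = 2, φ(ψ(2)) = φ(0) = 5, φ(ψ(3)) = φ(2) = 1, φ(ψ(4)) = φ(4) = 3, φ(ψ(5)) = φ(1) = 0, φ(ψ(6)) = φ(3) = 4.
Hence φψ = [6 2 5 1 3 0 4].

6 2 5 1 3 0 4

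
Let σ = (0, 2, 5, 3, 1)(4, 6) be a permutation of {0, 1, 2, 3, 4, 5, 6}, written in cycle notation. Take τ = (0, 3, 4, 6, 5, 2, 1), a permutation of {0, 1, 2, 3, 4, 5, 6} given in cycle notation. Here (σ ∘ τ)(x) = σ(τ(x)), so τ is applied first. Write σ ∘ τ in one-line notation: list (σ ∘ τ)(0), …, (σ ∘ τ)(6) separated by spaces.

1 2 0 6 4 5 3

(σ ∘ τ)(x) = σ(τ(x)). Computing each image: σ(τ(0)) = σ(3) = 1, σ(τ(1)) = σ(0) = 2, σ(τ(2)) = σ(1) = 0, σ(τ(3)) = σ(4) = 6, σ(τ(4)) = σ(6) = 4, σ(τ(5)) = σ(2) = 5, σ(τ(6)) = σ(5) = 3.
Hence σ ∘ τ = [1 2 0 6 4 5 3].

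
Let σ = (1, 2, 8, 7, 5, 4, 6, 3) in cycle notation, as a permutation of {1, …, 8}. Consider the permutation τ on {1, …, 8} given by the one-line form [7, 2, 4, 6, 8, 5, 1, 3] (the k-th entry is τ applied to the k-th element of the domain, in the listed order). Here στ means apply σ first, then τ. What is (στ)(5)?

(στ)(5) = τ(σ(5)). σ(5) = 4, then τ(4) = 6. So (στ)(5) = 6.

6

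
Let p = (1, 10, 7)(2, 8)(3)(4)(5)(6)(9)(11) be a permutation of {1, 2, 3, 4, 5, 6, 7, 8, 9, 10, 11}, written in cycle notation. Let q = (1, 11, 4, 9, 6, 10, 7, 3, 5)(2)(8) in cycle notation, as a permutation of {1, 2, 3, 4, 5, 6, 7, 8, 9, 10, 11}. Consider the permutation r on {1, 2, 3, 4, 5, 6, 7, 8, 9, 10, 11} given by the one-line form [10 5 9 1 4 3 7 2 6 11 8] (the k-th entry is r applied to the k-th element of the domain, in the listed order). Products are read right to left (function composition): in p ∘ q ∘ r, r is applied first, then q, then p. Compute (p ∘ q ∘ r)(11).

Apply the permutations in order: r(11) = 8, then q(8) = 8, then p(8) = 2. So (p ∘ q ∘ r)(11) = 2.

2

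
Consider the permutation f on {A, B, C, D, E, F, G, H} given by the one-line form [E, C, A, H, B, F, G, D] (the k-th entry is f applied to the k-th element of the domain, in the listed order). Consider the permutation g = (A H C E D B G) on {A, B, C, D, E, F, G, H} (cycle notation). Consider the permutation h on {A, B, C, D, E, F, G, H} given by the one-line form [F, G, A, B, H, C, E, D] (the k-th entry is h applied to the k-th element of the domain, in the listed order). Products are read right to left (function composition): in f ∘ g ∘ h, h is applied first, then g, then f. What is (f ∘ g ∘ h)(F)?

B

Chase F: h(F) = C; g(C) = E; f(E) = B. Hence (f ∘ g ∘ h)(F) = B.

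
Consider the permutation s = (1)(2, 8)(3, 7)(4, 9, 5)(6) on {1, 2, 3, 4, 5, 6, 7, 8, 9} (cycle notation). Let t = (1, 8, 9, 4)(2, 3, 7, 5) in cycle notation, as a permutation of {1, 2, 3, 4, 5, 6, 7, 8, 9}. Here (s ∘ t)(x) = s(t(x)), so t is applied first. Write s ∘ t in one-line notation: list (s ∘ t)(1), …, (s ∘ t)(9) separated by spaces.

2 7 3 1 8 6 4 5 9

Chase each element through t then s: 1 → 8 → 2; 2 → 3 → 7; 3 → 7 → 3; 4 → 1 → 1; 5 → 2 → 8; 6 → 6 → 6; 7 → 5 → 4; 8 → 9 → 5; 9 → 4 → 9.
Collecting the images, s ∘ t = [2 7 3 1 8 6 4 5 9].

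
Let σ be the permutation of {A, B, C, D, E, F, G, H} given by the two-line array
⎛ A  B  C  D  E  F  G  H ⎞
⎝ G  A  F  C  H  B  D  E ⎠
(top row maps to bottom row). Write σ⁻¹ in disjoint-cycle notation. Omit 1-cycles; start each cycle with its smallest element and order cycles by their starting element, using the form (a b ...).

The cycle decomposition of σ is (A G D C F B)(E H).
Reversing each cycle (and rotating so the smallest element leads) gives σ⁻¹ = (A B F C D G)(E H).

(A B F C D G)(E H)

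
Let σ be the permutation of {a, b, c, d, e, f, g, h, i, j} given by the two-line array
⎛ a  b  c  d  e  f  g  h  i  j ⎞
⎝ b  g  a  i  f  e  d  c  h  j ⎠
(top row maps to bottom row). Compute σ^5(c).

Tracing c → a → … returns to c after 7 steps, so c lies in a 7-cycle (a, b, g, d, i, h, c).
Advancing 5 steps from c: c → a → b → g → d → i.

i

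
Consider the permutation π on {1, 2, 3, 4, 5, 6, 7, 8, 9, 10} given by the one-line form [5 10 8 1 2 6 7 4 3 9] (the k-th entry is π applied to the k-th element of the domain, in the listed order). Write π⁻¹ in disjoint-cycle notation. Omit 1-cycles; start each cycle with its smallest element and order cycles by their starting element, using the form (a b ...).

(1 4 8 3 9 10 2 5)

First write π in disjoint cycles: (1 5 2 10 9 3 8 4).
The inverse reverses every cycle; in canonical form, π⁻¹ = (1 4 8 3 9 10 2 5).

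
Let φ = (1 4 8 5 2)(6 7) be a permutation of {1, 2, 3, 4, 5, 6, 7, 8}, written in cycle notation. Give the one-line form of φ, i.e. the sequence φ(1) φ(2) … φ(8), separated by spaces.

Each element maps to the next entry in its cycle (wrapping to the front): 1↦4, 2↦1, 3↦3, 4↦8, 5↦2, 6↦7, 7↦6, 8↦5.
Listing these in domain order gives 4 1 3 8 2 7 6 5.

4 1 3 8 2 7 6 5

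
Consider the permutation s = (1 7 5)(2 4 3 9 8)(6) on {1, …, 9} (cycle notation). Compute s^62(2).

2 lies in the 5-cycle (2 4 3 9 8).
On a 5-cycle, s^5 is the identity, so s^62 = s^2 there (62 ≡ 2 mod 5).
Advancing 2 steps from 2: 2 → 4 → 3.

3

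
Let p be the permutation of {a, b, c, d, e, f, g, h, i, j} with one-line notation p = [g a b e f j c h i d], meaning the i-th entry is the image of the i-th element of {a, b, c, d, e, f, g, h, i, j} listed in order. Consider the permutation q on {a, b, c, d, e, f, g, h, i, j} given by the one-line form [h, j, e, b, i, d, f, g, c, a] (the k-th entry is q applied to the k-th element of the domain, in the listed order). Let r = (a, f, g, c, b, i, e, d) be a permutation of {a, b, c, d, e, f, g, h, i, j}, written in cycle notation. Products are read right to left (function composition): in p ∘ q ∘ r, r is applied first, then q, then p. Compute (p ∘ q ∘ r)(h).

Chase h: r(h) = h; q(h) = g; p(g) = c. Hence (p ∘ q ∘ r)(h) = c.

c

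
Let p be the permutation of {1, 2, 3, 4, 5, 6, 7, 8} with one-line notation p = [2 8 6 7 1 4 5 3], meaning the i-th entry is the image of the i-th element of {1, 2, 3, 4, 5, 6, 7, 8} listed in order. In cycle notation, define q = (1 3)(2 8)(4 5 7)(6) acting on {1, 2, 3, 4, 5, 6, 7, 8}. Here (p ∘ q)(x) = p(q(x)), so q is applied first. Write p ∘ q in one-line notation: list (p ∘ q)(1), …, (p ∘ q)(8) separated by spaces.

Chase each element through q then p: 1 → 3 → 6; 2 → 8 → 3; 3 → 1 → 2; 4 → 5 → 1; 5 → 7 → 5; 6 → 6 → 4; 7 → 4 → 7; 8 → 2 → 8.
So p ∘ q in one-line form is 6 3 2 1 5 4 7 8.

6 3 2 1 5 4 7 8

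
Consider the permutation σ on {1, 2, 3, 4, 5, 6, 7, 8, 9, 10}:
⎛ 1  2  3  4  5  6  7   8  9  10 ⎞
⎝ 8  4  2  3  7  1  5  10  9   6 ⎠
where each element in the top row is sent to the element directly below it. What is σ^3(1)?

Tracing 1 → 8 → … returns to 1 after 4 steps, so 1 lies in a 4-cycle (1 8 10 6).
Advancing 3 steps from 1: 1 → 8 → 10 → 6.

6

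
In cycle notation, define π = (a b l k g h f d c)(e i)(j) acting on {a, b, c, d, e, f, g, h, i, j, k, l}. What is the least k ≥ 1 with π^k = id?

The cycle type of π is (9, 2, 1).
Since disjoint cycles commute, ord(π) = lcm(9, 2) = 18.

18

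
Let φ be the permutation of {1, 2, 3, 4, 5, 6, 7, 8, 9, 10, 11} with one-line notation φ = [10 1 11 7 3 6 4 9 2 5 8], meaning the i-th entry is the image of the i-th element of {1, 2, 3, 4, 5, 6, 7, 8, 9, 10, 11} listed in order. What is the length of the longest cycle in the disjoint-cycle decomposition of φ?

8

Decomposing into disjoint cycles gives (1, 10, 5, 3, 11, 8, 9, 2)(4, 7); the longest has length 8.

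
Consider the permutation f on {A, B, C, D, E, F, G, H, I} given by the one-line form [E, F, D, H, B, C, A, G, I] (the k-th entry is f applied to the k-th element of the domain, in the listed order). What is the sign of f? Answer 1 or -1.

In disjoint-cycle form the cycle lengths are 8, 1.
A cycle is odd iff its length is even; f has 1 even-length cycle, so sgn(f) = (−1)^1 and f is odd.

-1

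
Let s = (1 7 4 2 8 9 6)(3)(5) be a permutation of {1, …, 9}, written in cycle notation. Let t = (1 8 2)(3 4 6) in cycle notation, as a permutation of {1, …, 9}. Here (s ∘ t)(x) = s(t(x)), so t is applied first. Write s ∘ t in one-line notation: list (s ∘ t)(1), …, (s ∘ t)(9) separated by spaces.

9 7 2 1 5 3 4 8 6

(s ∘ t)(x) = s(t(x)). Computing each image: s(t(1)) = s(8) = 9, s(t(2)) = s(1) = 7, s(t(3)) = s(4) = 2, s(t(4)) = s(6) = 1, s(t(5)) = s(5) = 5, s(t(6)) = s(3) = 3, s(t(7)) = s(7) = 4, s(t(8)) = s(2) = 8, s(t(9)) = s(9) = 6.
Hence s ∘ t = [9 7 2 1 5 3 4 8 6].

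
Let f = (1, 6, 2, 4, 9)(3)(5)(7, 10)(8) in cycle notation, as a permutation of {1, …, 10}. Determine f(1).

In the cycle (1, 6, 2, 4, 9), 1 is followed by 6, so f(1) = 6.

6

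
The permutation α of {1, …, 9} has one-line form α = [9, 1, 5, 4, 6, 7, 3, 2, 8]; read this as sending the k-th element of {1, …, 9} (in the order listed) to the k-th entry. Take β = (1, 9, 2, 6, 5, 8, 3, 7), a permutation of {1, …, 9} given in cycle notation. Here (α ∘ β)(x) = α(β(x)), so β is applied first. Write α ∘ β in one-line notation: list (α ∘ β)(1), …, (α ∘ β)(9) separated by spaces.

Chase each element through β then α: 1 → 9 → 8; 2 → 6 → 7; 3 → 7 → 3; 4 → 4 → 4; 5 → 8 → 2; 6 → 5 → 6; 7 → 1 → 9; 8 → 3 → 5; 9 → 2 → 1.
Collecting the images, α ∘ β = [8 7 3 4 2 6 9 5 1].

8 7 3 4 2 6 9 5 1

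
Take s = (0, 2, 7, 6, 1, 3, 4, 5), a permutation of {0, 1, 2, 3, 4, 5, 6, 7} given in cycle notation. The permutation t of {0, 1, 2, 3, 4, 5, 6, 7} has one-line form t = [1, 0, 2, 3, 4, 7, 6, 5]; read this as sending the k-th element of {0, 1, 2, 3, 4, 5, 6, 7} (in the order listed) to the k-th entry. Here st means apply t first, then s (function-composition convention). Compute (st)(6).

(st)(6) = s(t(6)). t(6) = 6, then s(6) = 1. So (st)(6) = 1.

1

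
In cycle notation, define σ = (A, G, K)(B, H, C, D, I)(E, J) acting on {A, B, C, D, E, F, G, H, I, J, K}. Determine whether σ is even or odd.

odd

The cycle lengths are 5, 3, 2, 1.
A cycle is odd iff its length is even; σ has 1 even-length cycle, so sgn(σ) = (−1)^1 and σ is odd.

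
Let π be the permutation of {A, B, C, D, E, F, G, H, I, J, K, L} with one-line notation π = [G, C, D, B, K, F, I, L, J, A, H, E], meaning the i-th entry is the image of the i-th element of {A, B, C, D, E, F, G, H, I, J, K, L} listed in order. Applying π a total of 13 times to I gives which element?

J

Tracing I → J → … returns to I after 4 steps, so I lies in a 4-cycle (A, G, I, J).
On a 4-cycle, π^4 is the identity, so π^13 = π^1 there (13 ≡ 1 mod 4).
Stepping 1 place around the cycle: I → J.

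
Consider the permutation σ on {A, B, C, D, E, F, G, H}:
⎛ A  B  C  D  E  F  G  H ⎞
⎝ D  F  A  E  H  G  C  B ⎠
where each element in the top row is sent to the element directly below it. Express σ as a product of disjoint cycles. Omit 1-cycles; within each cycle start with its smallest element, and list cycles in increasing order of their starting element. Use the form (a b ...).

Iterating σ from A gives A → D → E → H → B → F → G → C → A; that is the 8-cycle (A D E H B F G C).
Repeating from the next unused element and collecting all non-trivial cycles gives (A D E H B F G C).

(A D E H B F G C)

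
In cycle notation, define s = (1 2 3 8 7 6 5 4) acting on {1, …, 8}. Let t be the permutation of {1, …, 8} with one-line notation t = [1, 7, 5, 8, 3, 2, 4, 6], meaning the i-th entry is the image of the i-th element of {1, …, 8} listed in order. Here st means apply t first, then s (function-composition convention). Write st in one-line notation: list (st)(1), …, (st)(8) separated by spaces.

Chase each element through t then s: 1 → 1 → 2; 2 → 7 → 6; 3 → 5 → 4; 4 → 8 → 7; 5 → 3 → 8; 6 → 2 → 3; 7 → 4 → 1; 8 → 6 → 5.
So st in one-line form is 2 6 4 7 8 3 1 5.

2 6 4 7 8 3 1 5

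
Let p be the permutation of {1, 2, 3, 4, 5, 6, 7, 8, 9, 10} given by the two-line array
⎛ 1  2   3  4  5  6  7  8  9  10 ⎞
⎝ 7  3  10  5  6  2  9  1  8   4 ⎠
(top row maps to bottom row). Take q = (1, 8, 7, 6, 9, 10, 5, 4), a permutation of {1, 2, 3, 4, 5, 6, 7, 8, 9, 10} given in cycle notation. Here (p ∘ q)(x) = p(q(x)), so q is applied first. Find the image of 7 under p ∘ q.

q(7) = 6, then p(6) = 2; composing gives (p ∘ q)(7) = 2.

2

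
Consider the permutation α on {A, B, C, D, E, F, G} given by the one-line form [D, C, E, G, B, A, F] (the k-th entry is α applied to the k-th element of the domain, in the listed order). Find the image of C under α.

C is element number 3 of the domain, and entry number 3 of the one-line form is E, so α(C) = E.

E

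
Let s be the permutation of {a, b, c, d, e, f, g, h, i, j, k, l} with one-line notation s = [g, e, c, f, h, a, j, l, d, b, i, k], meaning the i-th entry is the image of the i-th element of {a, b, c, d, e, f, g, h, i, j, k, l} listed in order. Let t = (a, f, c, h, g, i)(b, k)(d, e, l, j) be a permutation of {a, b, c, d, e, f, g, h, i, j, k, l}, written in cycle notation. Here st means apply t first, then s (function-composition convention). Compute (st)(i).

g

(st)(i) = s(t(i)). t(i) = a, then s(a) = g. So (st)(i) = g.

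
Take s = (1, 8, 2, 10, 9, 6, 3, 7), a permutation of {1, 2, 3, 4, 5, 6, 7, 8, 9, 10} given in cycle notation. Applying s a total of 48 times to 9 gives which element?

9 lies in the 8-cycle (1, 8, 2, 10, 9, 6, 3, 7).
Powers repeat with period 8 on this cycle, and 48 mod 8 = 0, so s^48(9) = s^0(9).
So s^48(9) = 9.

9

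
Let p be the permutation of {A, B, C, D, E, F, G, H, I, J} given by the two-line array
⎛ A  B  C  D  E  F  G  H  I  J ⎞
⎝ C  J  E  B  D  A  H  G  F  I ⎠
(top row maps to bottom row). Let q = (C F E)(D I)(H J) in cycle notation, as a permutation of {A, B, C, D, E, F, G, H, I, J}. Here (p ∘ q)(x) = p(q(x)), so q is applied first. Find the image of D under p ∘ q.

First apply q: q(D) = I, then p(I) = F. Thus (p ∘ q)(D) = F.

F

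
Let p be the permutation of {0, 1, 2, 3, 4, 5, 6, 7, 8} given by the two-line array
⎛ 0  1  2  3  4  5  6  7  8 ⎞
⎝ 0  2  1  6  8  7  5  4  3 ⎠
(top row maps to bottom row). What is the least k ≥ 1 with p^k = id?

6

Decomposing into disjoint cycles gives cycle lengths 6, 2, 1.
Since disjoint cycles commute, ord(p) = lcm(6, 2) = 6.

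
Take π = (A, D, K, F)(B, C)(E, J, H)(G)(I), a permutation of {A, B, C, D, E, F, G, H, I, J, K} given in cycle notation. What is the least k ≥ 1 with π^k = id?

12

The disjoint cycles have lengths 4, 3, 2, 1, 1.
The order is lcm(4, 3, 2) = 12.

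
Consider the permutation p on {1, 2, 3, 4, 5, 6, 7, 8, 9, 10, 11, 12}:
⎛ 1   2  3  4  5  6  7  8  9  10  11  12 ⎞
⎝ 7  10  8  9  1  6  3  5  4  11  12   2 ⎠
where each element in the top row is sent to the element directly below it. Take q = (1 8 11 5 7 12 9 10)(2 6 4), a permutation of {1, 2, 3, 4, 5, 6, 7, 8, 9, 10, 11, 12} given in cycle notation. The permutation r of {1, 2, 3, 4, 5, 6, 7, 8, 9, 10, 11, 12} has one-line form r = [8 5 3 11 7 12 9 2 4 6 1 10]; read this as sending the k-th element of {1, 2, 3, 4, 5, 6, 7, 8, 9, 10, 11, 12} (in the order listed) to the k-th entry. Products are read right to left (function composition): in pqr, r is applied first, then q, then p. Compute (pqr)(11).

5

(pqr)(11) = p(q(r(11))). r(11) = 1, then q(1) = 8, then p(8) = 5, so the result is 5.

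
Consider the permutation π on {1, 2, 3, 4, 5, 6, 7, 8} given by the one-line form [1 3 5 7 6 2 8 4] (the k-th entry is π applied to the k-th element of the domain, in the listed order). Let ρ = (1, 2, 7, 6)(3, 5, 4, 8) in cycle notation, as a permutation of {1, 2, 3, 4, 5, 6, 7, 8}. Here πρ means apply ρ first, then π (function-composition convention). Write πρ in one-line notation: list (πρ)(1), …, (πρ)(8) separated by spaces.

3 8 6 4 7 1 2 5

Chase each element through ρ then π: 1 → 2 → 3; 2 → 7 → 8; 3 → 5 → 6; 4 → 8 → 4; 5 → 4 → 7; 6 → 1 → 1; 7 → 6 → 2; 8 → 3 → 5.
Collecting the images, πρ = [3 8 6 4 7 1 2 5].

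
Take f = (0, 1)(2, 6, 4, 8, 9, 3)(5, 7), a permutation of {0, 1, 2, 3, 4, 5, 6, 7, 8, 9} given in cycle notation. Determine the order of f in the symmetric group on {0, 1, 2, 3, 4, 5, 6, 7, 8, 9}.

The disjoint cycles have lengths 6, 2, 2.
Since disjoint cycles commute, ord(f) = lcm(6, 2, 2) = 6.

6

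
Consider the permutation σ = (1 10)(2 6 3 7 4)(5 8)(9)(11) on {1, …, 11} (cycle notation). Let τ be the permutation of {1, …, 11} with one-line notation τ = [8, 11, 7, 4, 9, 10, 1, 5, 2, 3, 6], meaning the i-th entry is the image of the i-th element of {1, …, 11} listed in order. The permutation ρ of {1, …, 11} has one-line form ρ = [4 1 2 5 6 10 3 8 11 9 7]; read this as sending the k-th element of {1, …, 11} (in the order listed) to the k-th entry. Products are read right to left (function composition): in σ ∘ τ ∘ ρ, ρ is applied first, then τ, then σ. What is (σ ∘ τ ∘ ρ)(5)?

1

Apply the permutations in order: ρ(5) = 6, then τ(6) = 10, then σ(10) = 1. So (σ ∘ τ ∘ ρ)(5) = 1.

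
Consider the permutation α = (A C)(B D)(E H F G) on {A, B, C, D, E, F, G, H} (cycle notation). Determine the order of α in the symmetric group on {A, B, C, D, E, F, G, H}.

4

The cycle type of α is (4, 2, 2).
The order of α is the least common multiple of its cycle lengths: lcm(4, 2, 2) = 4.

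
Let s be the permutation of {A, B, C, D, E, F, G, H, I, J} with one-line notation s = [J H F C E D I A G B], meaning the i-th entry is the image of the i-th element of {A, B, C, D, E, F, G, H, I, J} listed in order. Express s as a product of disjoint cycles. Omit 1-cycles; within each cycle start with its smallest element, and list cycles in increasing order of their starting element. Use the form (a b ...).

From A: A → J → B → H → A, closing the cycle (A J B H).
Repeating from the next unused element and collecting all non-trivial cycles gives (A J B H)(C F D)(G I).

(A J B H)(C F D)(G I)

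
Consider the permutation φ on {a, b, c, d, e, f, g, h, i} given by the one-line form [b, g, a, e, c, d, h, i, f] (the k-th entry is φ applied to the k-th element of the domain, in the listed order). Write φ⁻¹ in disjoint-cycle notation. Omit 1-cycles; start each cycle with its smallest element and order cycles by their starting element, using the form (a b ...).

The cycle decomposition of φ is (a b g h i f d e c).
Reversing each cycle (and rotating so the smallest element leads) gives φ⁻¹ = (a c e d f i h g b).

(a c e d f i h g b)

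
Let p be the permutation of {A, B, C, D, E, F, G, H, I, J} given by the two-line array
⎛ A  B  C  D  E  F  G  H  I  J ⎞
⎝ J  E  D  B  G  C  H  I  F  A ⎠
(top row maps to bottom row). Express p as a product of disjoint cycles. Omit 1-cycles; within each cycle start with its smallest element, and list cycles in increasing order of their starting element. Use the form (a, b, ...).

Start at A and follow images: A → J → A, giving the cycle (A, J).
Continuing from each remaining unvisited element yields (A, J)(B, E, G, H, I, F, C, D).

(A, J)(B, E, G, H, I, F, C, D)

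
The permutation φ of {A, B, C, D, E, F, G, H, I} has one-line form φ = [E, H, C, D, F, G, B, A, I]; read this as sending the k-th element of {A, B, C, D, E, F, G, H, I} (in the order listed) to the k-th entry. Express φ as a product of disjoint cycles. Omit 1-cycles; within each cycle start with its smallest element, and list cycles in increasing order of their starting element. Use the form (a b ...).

(A E F G B H)

From A: A → E → F → G → B → H → A, closing the cycle (A E F G B H).
Continuing from each remaining unvisited element yields (A E F G B H).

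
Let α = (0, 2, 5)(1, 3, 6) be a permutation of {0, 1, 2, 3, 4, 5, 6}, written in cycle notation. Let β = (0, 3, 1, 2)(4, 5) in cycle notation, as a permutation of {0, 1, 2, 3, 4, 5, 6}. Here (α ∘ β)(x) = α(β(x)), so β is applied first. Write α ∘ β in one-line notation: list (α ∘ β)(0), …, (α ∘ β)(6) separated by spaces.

(α ∘ β)(x) = α(β(x)). Computing each image: α(β(0)) = α(3) = 6, α(β(1)) = α(2) = 5, α(β(2)) = α(0) = 2, α(β(3)) = α(1) = 3, α(β(4)) = α(5) = 0, α(β(5)) = α(4) = 4, α(β(6)) = α(6) = 1.
Hence α ∘ β = [6 5 2 3 0 4 1].

6 5 2 3 0 4 1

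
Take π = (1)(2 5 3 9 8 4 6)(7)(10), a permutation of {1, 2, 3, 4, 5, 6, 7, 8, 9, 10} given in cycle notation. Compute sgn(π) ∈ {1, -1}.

The cycle lengths are 7, 1, 1, 1.
A cycle is odd iff its length is even; π has 0 even-length cycles, so sgn(π) = (−1)^0 and π is even.

1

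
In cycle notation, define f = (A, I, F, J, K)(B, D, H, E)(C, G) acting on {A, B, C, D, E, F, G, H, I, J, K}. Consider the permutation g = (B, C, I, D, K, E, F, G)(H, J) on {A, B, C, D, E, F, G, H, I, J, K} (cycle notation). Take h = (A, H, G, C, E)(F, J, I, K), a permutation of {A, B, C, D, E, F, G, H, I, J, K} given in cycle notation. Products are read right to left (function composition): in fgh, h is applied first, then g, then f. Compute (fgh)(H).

Apply the permutations in order: h(H) = G, then g(G) = B, then f(B) = D. So (fgh)(H) = D.

D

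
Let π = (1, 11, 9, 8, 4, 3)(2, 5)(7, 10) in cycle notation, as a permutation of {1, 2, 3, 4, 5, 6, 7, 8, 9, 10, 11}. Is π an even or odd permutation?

The cycle lengths are 6, 2, 2, 1.
A cycle is odd iff its length is even; π has 3 even-length cycles, so sgn(π) = (−1)^3 and π is odd.

odd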